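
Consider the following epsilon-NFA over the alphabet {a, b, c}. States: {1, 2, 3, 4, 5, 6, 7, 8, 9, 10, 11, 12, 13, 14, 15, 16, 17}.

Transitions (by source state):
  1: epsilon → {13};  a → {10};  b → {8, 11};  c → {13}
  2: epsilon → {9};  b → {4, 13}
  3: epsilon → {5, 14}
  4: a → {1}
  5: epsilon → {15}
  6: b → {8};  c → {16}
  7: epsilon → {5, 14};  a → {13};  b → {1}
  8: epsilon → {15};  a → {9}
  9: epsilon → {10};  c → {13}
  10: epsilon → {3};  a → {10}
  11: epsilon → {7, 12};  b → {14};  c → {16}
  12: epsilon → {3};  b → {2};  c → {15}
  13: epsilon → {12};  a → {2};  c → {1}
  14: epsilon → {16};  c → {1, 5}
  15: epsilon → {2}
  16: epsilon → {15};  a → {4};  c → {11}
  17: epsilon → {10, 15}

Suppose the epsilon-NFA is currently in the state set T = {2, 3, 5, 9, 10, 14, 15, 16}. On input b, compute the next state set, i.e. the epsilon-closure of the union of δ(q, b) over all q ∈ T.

2 on b → {4, 13}.
No b-transition from 3, 5, 9, 10, 14, 15, 16.
Union after reading b: {4, 13}.
Now take the epsilon-closure:
From 13 via epsilon: add 12.
From 12 via epsilon: add 3.
From 3 via epsilon: add 5, 14.
From 5 via epsilon: add 15.
From 14 via epsilon: add 16.
From 15 via epsilon: add 2.
From 2 via epsilon: add 9.
From 9 via epsilon: add 10.
No new states can be added; the closed set is {2, 3, 4, 5, 9, 10, 12, 13, 14, 15, 16}.

{2, 3, 4, 5, 9, 10, 12, 13, 14, 15, 16}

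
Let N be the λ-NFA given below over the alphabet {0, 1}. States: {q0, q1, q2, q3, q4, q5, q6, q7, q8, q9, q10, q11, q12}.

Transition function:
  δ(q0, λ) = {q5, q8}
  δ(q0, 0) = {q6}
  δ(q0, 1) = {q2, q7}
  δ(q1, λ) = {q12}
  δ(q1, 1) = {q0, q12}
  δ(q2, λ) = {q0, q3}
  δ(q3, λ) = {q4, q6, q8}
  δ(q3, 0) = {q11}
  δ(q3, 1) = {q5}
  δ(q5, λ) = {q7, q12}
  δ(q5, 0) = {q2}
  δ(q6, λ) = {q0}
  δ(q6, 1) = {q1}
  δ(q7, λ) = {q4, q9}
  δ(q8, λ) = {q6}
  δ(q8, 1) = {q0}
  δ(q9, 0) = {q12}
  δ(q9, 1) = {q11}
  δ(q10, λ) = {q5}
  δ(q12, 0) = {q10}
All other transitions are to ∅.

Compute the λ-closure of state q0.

{q0, q4, q5, q6, q7, q8, q9, q12}

Start with {q0}.
From q0 via λ: add q5, q8.
From q5 via λ: add q7, q12.
From q8 via λ: add q6.
From q7 via λ: add q4, q9.
No new states can be added; the closed set is {q0, q4, q5, q6, q7, q8, q9, q12}.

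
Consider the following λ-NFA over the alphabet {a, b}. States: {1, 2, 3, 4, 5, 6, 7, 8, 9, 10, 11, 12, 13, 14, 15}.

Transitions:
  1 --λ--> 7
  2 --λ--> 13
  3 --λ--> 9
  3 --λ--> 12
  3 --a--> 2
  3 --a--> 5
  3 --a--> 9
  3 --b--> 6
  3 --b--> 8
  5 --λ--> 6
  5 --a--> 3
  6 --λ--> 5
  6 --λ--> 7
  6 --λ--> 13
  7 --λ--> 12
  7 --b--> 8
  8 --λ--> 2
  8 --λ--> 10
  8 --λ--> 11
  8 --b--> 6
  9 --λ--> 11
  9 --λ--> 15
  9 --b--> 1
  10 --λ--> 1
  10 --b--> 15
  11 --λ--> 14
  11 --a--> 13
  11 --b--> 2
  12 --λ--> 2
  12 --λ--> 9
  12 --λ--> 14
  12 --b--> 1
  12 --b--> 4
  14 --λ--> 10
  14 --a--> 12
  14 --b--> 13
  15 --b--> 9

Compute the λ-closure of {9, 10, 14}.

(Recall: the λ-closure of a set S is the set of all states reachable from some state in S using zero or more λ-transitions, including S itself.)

{1, 2, 7, 9, 10, 11, 12, 13, 14, 15}

Start with {9, 10, 14}.
From 9 via λ: add 11, 15.
From 10 via λ: add 1.
From 1 via λ: add 7.
From 7 via λ: add 12.
From 12 via λ: add 2.
From 2 via λ: add 13.
No new states can be added; the closed set is {1, 2, 7, 9, 10, 11, 12, 13, 14, 15}.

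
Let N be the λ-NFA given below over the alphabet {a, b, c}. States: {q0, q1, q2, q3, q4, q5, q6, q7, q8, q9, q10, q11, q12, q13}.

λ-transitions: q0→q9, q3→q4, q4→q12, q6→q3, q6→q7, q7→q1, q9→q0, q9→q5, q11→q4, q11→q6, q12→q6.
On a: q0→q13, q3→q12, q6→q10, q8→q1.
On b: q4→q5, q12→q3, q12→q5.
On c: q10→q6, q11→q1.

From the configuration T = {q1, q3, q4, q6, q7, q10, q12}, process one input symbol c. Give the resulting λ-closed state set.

q10 on c → {q6}.
No c-transition from q1, q3, q4, q6, q7, q12.
Union after reading c: {q6}.
Now take the λ-closure:
From q6 via λ: add q3, q7.
From q3 via λ: add q4.
From q7 via λ: add q1.
From q4 via λ: add q12.
No new states can be added; the closed set is {q1, q3, q4, q6, q7, q12}.

{q1, q3, q4, q6, q7, q12}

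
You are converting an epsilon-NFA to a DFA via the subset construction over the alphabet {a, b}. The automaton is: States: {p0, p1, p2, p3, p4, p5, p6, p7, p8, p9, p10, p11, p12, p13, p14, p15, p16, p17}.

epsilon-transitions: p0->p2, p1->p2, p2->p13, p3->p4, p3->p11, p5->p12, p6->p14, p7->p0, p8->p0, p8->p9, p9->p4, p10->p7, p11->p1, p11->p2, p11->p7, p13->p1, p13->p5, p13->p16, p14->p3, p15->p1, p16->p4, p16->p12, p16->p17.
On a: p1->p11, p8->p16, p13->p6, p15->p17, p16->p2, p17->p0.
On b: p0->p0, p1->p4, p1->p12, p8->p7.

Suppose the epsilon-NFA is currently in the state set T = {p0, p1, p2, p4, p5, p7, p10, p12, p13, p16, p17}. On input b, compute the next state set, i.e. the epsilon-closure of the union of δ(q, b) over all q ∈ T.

{p0, p1, p2, p4, p5, p12, p13, p16, p17}

p0 on b → {p0}.
p1 on b → {p4, p12}.
No b-transition from p2, p4, p5, p7, p10, p12, p13, p16, p17.
Union after reading b: {p0, p4, p12}.
Now take the epsilon-closure:
From p0 via epsilon: add p2.
From p2 via epsilon: add p13.
From p13 via epsilon: add p1, p5, p16.
From p16 via epsilon: add p17.
No new states can be added; the closed set is {p0, p1, p2, p4, p5, p12, p13, p16, p17}.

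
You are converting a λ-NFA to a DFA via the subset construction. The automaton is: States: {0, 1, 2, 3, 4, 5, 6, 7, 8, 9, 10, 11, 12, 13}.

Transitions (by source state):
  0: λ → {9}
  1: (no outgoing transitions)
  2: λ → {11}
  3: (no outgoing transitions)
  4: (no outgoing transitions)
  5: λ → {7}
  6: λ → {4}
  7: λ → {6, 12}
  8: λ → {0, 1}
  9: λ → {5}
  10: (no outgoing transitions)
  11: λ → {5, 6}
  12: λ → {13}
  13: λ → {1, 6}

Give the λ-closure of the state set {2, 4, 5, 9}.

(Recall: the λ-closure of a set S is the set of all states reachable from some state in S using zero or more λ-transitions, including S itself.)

Start with {2, 4, 5, 9}.
From 2 via λ: add 11.
From 5 via λ: add 7.
From 7 via λ: add 6, 12.
From 12 via λ: add 13.
From 13 via λ: add 1.
No new states can be added; the closed set is {1, 2, 4, 5, 6, 7, 9, 11, 12, 13}.

{1, 2, 4, 5, 6, 7, 9, 11, 12, 13}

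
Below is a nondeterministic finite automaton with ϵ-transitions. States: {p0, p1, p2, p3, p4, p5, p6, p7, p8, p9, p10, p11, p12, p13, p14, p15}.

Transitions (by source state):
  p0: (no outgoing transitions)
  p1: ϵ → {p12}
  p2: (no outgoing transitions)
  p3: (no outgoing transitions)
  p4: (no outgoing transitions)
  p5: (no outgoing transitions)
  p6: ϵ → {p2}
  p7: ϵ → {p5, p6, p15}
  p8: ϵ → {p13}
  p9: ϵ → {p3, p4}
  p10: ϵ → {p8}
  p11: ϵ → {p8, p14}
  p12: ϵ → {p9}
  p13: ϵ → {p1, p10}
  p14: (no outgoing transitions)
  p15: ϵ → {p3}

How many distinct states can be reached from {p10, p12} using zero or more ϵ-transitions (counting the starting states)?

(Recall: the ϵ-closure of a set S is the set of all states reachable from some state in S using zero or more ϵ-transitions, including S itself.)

Start with {p10, p12}.
From p10 via ϵ: add p8.
From p12 via ϵ: add p9.
From p8 via ϵ: add p13.
From p9 via ϵ: add p3, p4.
From p13 via ϵ: add p1.
ϵ-closure = {p1, p3, p4, p8, p9, p10, p12, p13}, which has 8 states.

8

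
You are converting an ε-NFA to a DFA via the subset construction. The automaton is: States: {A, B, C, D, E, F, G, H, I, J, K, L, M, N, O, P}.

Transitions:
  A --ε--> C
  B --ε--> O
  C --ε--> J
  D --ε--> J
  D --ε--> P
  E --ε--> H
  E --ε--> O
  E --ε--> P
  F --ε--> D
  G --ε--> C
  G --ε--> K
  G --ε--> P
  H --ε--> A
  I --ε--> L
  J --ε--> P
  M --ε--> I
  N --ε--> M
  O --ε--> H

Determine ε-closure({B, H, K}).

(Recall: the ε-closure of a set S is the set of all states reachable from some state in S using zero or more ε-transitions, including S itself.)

Start with {B, H, K}.
From B via ε: add O.
From H via ε: add A.
From A via ε: add C.
From C via ε: add J.
From J via ε: add P.
No new states can be added; the closed set is {A, B, C, H, J, K, O, P}.

{A, B, C, H, J, K, O, P}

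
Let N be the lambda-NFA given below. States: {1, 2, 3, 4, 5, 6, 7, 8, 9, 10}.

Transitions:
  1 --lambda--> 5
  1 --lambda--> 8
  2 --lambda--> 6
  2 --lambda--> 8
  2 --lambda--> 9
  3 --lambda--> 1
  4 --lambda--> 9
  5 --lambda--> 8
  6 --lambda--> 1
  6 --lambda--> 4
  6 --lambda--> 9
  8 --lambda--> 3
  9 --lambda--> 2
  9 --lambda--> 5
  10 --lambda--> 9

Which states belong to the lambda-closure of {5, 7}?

Start with {5, 7}.
From 5 via lambda: add 8.
From 8 via lambda: add 3.
From 3 via lambda: add 1.
No new states can be added; the closed set is {1, 3, 5, 7, 8}.

{1, 3, 5, 7, 8}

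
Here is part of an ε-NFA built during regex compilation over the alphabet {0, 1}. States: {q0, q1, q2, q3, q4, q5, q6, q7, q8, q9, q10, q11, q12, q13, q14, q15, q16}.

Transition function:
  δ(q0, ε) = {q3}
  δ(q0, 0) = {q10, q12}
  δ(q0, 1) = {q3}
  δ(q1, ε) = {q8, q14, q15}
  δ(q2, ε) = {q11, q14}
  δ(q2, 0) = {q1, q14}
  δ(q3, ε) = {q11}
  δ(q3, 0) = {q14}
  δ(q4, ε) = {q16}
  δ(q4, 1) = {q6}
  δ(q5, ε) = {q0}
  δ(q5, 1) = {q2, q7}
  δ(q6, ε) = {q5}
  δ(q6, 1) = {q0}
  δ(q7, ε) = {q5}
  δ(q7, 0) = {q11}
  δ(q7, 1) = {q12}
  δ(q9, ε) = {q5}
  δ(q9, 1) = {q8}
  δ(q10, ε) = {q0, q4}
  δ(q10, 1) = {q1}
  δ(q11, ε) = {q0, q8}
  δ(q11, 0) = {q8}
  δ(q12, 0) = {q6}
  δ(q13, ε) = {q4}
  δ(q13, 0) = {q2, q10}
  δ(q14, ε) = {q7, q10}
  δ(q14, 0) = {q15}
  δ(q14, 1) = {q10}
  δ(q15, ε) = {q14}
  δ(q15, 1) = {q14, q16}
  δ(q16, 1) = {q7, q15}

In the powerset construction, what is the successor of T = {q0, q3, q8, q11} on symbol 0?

q0 on 0 → {q10, q12}.
q3 on 0 → {q14}.
q11 on 0 → {q8}.
No 0-transition from q8.
Union after reading 0: {q8, q10, q12, q14}.
Now take the ε-closure:
From q10 via ε: add q0, q4.
From q14 via ε: add q7.
From q0 via ε: add q3.
From q4 via ε: add q16.
From q7 via ε: add q5.
From q3 via ε: add q11.
No new states can be added; the closed set is {q0, q3, q4, q5, q7, q8, q10, q11, q12, q14, q16}.

{q0, q3, q4, q5, q7, q8, q10, q11, q12, q14, q16}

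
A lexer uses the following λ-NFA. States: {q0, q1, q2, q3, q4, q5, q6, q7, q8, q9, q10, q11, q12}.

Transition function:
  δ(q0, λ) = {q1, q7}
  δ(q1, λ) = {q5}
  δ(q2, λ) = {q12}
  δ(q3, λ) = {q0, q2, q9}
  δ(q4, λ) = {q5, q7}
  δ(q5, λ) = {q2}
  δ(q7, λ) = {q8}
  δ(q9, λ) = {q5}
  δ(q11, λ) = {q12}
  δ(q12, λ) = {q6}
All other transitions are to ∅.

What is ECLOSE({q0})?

{q0, q1, q2, q5, q6, q7, q8, q12}

Start with {q0}.
From q0 via λ: add q1, q7.
From q1 via λ: add q5.
From q7 via λ: add q8.
From q5 via λ: add q2.
From q2 via λ: add q12.
From q12 via λ: add q6.
No new states can be added; the closed set is {q0, q1, q2, q5, q6, q7, q8, q12}.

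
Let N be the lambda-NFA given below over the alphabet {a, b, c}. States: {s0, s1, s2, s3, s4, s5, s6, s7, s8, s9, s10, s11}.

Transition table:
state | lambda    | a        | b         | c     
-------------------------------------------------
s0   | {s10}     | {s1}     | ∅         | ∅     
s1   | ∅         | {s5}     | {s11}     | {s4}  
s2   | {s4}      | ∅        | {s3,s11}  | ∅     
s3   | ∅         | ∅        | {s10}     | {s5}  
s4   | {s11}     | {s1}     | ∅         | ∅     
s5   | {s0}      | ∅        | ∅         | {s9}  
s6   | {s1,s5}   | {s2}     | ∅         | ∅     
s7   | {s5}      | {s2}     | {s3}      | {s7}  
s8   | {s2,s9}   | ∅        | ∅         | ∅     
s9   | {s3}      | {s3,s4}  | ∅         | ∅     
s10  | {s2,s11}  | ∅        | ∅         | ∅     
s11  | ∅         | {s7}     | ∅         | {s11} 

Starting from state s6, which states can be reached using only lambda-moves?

{s0, s1, s2, s4, s5, s6, s10, s11}

Start with {s6}.
From s6 via lambda: add s1, s5.
From s5 via lambda: add s0.
From s0 via lambda: add s10.
From s10 via lambda: add s2, s11.
From s2 via lambda: add s4.
No new states can be added; the closed set is {s0, s1, s2, s4, s5, s6, s10, s11}.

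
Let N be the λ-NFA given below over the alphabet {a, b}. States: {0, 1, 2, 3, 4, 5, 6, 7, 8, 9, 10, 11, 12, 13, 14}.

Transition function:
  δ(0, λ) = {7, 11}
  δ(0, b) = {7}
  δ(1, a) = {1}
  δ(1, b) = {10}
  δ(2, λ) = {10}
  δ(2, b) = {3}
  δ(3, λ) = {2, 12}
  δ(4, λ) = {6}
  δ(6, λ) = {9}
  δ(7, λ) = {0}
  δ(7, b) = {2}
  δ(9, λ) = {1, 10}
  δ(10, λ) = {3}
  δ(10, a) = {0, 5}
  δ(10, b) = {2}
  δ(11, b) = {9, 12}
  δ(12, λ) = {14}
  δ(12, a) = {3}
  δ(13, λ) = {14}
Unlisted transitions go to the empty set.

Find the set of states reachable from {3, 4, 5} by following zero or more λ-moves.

{1, 2, 3, 4, 5, 6, 9, 10, 12, 14}

Start with {3, 4, 5}.
From 3 via λ: add 2, 12.
From 4 via λ: add 6.
From 2 via λ: add 10.
From 6 via λ: add 9.
From 12 via λ: add 14.
From 9 via λ: add 1.
No new states can be added; the closed set is {1, 2, 3, 4, 5, 6, 9, 10, 12, 14}.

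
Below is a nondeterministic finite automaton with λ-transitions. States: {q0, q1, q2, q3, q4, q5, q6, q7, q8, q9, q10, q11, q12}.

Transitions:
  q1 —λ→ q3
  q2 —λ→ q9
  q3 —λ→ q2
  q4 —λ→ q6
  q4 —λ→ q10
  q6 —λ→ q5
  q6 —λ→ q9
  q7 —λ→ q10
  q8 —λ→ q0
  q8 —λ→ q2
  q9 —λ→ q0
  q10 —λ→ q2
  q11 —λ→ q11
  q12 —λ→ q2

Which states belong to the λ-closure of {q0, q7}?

Start with {q0, q7}.
From q7 via λ: add q10.
From q10 via λ: add q2.
From q2 via λ: add q9.
No new states can be added; the closed set is {q0, q2, q7, q9, q10}.

{q0, q2, q7, q9, q10}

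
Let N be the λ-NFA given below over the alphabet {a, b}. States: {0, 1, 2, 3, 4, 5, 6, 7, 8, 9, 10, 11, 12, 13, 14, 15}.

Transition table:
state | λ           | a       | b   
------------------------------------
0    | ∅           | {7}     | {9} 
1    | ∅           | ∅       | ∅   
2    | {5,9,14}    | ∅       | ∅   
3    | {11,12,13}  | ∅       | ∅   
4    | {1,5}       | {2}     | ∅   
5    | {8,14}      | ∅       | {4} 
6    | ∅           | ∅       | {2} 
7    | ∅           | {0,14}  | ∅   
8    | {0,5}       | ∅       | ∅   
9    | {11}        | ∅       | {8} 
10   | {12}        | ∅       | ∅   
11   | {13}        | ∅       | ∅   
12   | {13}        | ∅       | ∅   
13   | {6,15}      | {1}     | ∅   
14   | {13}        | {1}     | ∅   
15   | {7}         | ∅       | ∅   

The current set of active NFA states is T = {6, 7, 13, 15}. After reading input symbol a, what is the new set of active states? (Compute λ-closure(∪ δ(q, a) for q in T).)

{0, 1, 6, 7, 13, 14, 15}

7 on a → {0, 14}.
13 on a → {1}.
No a-transition from 6, 15.
Union after reading a: {0, 1, 14}.
Now take the λ-closure:
From 14 via λ: add 13.
From 13 via λ: add 6, 15.
From 15 via λ: add 7.
No new states can be added; the closed set is {0, 1, 6, 7, 13, 14, 15}.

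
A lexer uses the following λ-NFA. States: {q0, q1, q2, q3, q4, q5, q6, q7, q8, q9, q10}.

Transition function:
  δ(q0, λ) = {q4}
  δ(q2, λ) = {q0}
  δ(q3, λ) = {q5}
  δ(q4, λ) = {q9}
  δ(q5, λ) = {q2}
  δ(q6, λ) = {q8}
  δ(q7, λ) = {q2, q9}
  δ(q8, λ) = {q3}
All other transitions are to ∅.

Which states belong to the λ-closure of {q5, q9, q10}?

{q0, q2, q4, q5, q9, q10}

Start with {q5, q9, q10}.
From q5 via λ: add q2.
From q2 via λ: add q0.
From q0 via λ: add q4.
No new states can be added; the closed set is {q0, q2, q4, q5, q9, q10}.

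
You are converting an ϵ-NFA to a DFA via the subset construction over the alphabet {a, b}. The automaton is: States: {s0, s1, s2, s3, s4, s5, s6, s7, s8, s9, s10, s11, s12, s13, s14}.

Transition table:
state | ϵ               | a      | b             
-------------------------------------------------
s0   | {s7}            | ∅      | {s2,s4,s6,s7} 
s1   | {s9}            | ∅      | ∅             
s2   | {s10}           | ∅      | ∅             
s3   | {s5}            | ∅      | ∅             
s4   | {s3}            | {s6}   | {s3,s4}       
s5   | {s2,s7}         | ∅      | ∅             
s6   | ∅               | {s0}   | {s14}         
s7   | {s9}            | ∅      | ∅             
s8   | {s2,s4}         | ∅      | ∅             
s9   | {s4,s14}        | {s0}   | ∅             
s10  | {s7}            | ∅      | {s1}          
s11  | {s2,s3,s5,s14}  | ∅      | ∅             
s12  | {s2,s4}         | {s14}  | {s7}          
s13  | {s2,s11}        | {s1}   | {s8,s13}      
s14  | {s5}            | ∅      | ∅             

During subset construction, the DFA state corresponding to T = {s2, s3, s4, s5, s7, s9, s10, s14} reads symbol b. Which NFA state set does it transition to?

s4 on b → {s3, s4}.
s10 on b → {s1}.
No b-transition from s2, s3, s5, s7, s9, s14.
Union after reading b: {s1, s3, s4}.
Now take the ϵ-closure:
From s1 via ϵ: add s9.
From s3 via ϵ: add s5.
From s5 via ϵ: add s2, s7.
From s9 via ϵ: add s14.
From s2 via ϵ: add s10.
No new states can be added; the closed set is {s1, s2, s3, s4, s5, s7, s9, s10, s14}.

{s1, s2, s3, s4, s5, s7, s9, s10, s14}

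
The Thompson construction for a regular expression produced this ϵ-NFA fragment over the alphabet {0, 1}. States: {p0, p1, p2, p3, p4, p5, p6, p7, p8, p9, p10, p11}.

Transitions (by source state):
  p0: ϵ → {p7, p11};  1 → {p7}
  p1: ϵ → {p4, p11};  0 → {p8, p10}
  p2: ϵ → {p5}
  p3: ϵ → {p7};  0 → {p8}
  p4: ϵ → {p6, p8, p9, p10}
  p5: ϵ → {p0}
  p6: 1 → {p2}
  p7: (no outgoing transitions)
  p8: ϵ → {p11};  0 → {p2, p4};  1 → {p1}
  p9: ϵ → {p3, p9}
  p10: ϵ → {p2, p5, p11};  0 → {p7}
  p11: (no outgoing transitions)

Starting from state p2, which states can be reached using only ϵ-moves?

Start with {p2}.
From p2 via ϵ: add p5.
From p5 via ϵ: add p0.
From p0 via ϵ: add p7, p11.
No new states can be added; the closed set is {p0, p2, p5, p7, p11}.

{p0, p2, p5, p7, p11}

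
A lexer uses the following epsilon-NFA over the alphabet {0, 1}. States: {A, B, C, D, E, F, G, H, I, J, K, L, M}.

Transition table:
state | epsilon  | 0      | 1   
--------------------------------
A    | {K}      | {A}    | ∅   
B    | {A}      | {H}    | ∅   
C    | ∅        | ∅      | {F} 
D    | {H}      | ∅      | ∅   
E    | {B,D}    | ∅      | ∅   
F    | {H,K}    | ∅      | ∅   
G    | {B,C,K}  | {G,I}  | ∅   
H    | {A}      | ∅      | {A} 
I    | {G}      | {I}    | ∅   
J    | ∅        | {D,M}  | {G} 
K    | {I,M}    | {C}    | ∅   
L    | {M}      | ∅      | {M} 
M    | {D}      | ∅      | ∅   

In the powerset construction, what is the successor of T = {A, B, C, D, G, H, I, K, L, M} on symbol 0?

A on 0 → {A}.
B on 0 → {H}.
G on 0 → {G, I}.
I on 0 → {I}.
K on 0 → {C}.
No 0-transition from C, D, H, L, M.
Union after reading 0: {A, C, G, H, I}.
Now take the epsilon-closure:
From A via epsilon: add K.
From G via epsilon: add B.
From K via epsilon: add M.
From M via epsilon: add D.
No new states can be added; the closed set is {A, B, C, D, G, H, I, K, M}.

{A, B, C, D, G, H, I, K, M}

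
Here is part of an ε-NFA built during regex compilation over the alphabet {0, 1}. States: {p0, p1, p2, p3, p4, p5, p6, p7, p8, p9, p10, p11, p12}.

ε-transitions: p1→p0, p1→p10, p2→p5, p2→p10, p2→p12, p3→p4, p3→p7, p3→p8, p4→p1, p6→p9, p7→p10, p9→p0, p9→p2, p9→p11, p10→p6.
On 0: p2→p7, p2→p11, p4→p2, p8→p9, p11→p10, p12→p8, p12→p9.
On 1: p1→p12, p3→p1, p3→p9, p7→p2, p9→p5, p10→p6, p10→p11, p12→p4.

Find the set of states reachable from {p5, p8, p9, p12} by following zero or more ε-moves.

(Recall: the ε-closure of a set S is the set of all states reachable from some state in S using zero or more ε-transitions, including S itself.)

{p0, p2, p5, p6, p8, p9, p10, p11, p12}

Start with {p5, p8, p9, p12}.
From p9 via ε: add p0, p2, p11.
From p2 via ε: add p10.
From p10 via ε: add p6.
No new states can be added; the closed set is {p0, p2, p5, p6, p8, p9, p10, p11, p12}.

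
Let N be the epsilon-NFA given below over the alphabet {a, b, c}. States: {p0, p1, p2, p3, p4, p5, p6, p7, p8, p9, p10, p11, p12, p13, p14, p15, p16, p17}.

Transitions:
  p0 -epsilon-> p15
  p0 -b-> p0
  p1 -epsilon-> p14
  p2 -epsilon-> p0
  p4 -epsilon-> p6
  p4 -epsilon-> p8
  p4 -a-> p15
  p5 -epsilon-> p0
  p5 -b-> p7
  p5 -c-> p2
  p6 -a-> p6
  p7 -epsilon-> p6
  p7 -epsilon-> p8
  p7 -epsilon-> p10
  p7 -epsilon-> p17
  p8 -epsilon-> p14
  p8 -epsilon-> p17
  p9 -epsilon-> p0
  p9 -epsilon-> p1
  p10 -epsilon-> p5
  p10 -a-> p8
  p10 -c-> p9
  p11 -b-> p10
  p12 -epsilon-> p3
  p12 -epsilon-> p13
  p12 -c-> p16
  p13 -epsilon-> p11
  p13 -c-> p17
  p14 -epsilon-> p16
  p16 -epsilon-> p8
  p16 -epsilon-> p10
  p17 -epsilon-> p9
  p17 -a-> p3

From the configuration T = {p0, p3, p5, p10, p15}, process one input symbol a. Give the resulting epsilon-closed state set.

p10 on a → {p8}.
No a-transition from p0, p3, p5, p15.
Union after reading a: {p8}.
Now take the epsilon-closure:
From p8 via epsilon: add p14, p17.
From p14 via epsilon: add p16.
From p17 via epsilon: add p9.
From p9 via epsilon: add p0, p1.
From p16 via epsilon: add p10.
From p0 via epsilon: add p15.
From p10 via epsilon: add p5.
No new states can be added; the closed set is {p0, p1, p5, p8, p9, p10, p14, p15, p16, p17}.

{p0, p1, p5, p8, p9, p10, p14, p15, p16, p17}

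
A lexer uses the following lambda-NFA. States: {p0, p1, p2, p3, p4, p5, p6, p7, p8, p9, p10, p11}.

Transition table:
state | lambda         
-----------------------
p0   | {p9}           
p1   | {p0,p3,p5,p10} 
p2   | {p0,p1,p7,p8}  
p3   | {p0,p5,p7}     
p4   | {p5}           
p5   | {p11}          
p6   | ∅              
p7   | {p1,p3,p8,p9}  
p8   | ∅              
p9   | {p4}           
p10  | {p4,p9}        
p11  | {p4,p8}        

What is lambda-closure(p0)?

{p0, p4, p5, p8, p9, p11}

Start with {p0}.
From p0 via lambda: add p9.
From p9 via lambda: add p4.
From p4 via lambda: add p5.
From p5 via lambda: add p11.
From p11 via lambda: add p8.
No new states can be added; the closed set is {p0, p4, p5, p8, p9, p11}.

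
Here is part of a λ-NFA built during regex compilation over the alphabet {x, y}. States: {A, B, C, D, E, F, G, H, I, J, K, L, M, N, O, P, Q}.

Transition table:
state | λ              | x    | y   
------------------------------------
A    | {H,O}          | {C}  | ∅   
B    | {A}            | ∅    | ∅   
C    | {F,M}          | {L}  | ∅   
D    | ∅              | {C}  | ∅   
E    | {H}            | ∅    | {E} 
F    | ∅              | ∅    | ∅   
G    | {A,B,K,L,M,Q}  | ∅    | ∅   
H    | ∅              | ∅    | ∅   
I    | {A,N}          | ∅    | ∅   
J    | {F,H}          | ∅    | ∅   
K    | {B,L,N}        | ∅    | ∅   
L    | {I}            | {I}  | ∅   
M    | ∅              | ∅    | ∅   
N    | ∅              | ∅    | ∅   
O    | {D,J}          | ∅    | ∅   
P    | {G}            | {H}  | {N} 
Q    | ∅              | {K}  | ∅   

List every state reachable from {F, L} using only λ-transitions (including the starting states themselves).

{A, D, F, H, I, J, L, N, O}

Start with {F, L}.
From L via λ: add I.
From I via λ: add A, N.
From A via λ: add H, O.
From O via λ: add D, J.
No new states can be added; the closed set is {A, D, F, H, I, J, L, N, O}.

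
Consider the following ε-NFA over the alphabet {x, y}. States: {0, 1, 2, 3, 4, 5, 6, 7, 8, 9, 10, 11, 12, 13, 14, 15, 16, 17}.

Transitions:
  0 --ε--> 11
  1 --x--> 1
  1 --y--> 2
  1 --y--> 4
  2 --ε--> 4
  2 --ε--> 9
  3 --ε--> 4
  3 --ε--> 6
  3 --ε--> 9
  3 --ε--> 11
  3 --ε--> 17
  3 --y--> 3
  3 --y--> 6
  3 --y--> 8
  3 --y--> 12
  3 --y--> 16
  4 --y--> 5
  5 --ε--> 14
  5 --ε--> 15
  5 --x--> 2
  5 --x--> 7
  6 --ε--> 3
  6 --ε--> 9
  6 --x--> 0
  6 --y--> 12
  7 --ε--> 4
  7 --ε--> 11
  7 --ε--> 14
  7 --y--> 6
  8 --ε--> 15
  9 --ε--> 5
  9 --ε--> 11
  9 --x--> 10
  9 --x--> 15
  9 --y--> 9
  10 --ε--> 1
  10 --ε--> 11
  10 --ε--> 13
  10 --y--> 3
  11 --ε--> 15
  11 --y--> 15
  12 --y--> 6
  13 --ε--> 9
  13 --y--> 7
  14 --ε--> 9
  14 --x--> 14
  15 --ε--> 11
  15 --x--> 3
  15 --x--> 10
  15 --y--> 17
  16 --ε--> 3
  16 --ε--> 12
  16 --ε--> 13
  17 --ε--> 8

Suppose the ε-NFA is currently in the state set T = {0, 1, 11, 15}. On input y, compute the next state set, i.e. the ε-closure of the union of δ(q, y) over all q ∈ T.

1 on y → {2, 4}.
11 on y → {15}.
15 on y → {17}.
No y-transition from 0.
Union after reading y: {2, 4, 15, 17}.
Now take the ε-closure:
From 2 via ε: add 9.
From 15 via ε: add 11.
From 17 via ε: add 8.
From 9 via ε: add 5.
From 5 via ε: add 14.
No new states can be added; the closed set is {2, 4, 5, 8, 9, 11, 14, 15, 17}.

{2, 4, 5, 8, 9, 11, 14, 15, 17}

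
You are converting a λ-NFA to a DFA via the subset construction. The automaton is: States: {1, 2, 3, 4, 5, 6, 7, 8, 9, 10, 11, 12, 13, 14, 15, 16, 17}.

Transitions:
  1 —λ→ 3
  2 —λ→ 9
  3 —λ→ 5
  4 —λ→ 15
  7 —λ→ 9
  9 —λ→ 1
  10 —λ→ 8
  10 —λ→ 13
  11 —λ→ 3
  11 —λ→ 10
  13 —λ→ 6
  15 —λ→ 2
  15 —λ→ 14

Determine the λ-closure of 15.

Start with {15}.
From 15 via λ: add 2, 14.
From 2 via λ: add 9.
From 9 via λ: add 1.
From 1 via λ: add 3.
From 3 via λ: add 5.
No new states can be added; the closed set is {1, 2, 3, 5, 9, 14, 15}.

{1, 2, 3, 5, 9, 14, 15}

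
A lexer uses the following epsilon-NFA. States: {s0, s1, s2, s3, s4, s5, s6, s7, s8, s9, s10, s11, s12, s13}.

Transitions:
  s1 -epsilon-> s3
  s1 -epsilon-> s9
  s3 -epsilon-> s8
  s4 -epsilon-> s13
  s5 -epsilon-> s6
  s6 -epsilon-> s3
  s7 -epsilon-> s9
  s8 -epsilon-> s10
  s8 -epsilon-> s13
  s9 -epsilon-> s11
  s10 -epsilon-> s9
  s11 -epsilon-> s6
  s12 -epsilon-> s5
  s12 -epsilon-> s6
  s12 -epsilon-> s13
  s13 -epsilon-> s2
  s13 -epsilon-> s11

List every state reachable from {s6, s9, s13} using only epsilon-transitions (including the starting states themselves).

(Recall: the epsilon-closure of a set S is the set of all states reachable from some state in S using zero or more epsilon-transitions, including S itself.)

Start with {s6, s9, s13}.
From s6 via epsilon: add s3.
From s9 via epsilon: add s11.
From s13 via epsilon: add s2.
From s3 via epsilon: add s8.
From s8 via epsilon: add s10.
No new states can be added; the closed set is {s2, s3, s6, s8, s9, s10, s11, s13}.

{s2, s3, s6, s8, s9, s10, s11, s13}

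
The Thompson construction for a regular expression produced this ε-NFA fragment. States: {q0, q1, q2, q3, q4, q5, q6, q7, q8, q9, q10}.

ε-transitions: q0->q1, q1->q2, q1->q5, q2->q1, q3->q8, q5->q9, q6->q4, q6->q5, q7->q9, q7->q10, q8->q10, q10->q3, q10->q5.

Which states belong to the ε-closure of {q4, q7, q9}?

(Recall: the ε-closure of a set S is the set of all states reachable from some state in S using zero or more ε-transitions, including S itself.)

{q3, q4, q5, q7, q8, q9, q10}

Start with {q4, q7, q9}.
From q7 via ε: add q10.
From q10 via ε: add q3, q5.
From q3 via ε: add q8.
No new states can be added; the closed set is {q3, q4, q5, q7, q8, q9, q10}.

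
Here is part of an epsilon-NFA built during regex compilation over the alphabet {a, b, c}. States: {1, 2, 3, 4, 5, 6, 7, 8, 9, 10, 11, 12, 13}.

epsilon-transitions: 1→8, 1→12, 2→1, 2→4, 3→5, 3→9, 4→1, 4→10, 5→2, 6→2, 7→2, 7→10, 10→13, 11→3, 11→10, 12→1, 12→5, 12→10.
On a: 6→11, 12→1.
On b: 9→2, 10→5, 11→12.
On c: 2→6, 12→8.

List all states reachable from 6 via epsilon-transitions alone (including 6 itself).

Start with {6}.
From 6 via epsilon: add 2.
From 2 via epsilon: add 1, 4.
From 1 via epsilon: add 8, 12.
From 4 via epsilon: add 10.
From 10 via epsilon: add 13.
From 12 via epsilon: add 5.
No new states can be added; the closed set is {1, 2, 4, 5, 6, 8, 10, 12, 13}.

{1, 2, 4, 5, 6, 8, 10, 12, 13}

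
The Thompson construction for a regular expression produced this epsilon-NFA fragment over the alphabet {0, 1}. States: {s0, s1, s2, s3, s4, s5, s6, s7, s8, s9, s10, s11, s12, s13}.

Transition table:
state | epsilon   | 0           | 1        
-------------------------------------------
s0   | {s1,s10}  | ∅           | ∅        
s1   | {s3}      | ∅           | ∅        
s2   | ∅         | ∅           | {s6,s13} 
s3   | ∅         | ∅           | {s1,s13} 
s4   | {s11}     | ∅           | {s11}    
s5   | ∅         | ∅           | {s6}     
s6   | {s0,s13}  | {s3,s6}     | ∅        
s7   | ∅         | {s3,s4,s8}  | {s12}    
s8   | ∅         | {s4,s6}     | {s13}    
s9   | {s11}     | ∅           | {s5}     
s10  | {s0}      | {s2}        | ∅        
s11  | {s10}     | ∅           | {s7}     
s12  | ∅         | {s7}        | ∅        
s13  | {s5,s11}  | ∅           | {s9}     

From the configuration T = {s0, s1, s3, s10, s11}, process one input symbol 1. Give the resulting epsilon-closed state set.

{s0, s1, s3, s5, s7, s10, s11, s13}

s3 on 1 → {s1, s13}.
s11 on 1 → {s7}.
No 1-transition from s0, s1, s10.
Union after reading 1: {s1, s7, s13}.
Now take the epsilon-closure:
From s1 via epsilon: add s3.
From s13 via epsilon: add s5, s11.
From s11 via epsilon: add s10.
From s10 via epsilon: add s0.
No new states can be added; the closed set is {s0, s1, s3, s5, s7, s10, s11, s13}.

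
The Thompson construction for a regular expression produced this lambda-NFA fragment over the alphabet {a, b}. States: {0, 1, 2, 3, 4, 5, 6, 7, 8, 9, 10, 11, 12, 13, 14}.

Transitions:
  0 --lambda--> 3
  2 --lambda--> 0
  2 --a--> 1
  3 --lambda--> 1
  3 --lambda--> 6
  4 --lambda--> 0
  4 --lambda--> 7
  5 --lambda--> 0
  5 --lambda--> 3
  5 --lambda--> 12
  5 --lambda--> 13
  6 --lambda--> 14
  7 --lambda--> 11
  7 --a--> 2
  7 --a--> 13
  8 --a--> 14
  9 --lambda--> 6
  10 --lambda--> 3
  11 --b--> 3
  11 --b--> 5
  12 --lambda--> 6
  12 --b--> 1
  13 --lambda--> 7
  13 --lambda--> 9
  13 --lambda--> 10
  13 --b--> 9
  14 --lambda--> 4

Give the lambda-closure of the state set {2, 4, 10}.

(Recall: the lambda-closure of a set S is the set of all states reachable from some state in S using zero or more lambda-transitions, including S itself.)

{0, 1, 2, 3, 4, 6, 7, 10, 11, 14}

Start with {2, 4, 10}.
From 2 via lambda: add 0.
From 4 via lambda: add 7.
From 10 via lambda: add 3.
From 3 via lambda: add 1, 6.
From 7 via lambda: add 11.
From 6 via lambda: add 14.
No new states can be added; the closed set is {0, 1, 2, 3, 4, 6, 7, 10, 11, 14}.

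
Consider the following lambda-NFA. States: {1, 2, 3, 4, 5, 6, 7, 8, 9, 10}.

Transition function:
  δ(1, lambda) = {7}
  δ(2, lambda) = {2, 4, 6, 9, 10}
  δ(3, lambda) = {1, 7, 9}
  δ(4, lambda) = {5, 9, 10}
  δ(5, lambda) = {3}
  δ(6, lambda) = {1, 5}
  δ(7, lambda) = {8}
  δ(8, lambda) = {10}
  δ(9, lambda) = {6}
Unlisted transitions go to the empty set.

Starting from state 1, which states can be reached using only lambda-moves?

{1, 7, 8, 10}

Start with {1}.
From 1 via lambda: add 7.
From 7 via lambda: add 8.
From 8 via lambda: add 10.
No new states can be added; the closed set is {1, 7, 8, 10}.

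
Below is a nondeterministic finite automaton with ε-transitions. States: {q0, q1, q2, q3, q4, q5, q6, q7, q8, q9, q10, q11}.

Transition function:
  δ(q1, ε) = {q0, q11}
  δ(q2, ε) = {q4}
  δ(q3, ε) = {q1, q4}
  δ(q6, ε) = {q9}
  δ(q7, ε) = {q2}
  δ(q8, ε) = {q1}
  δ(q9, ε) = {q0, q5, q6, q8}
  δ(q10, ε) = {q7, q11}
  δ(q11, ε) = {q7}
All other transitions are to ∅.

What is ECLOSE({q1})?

Start with {q1}.
From q1 via ε: add q0, q11.
From q11 via ε: add q7.
From q7 via ε: add q2.
From q2 via ε: add q4.
No new states can be added; the closed set is {q0, q1, q2, q4, q7, q11}.

{q0, q1, q2, q4, q7, q11}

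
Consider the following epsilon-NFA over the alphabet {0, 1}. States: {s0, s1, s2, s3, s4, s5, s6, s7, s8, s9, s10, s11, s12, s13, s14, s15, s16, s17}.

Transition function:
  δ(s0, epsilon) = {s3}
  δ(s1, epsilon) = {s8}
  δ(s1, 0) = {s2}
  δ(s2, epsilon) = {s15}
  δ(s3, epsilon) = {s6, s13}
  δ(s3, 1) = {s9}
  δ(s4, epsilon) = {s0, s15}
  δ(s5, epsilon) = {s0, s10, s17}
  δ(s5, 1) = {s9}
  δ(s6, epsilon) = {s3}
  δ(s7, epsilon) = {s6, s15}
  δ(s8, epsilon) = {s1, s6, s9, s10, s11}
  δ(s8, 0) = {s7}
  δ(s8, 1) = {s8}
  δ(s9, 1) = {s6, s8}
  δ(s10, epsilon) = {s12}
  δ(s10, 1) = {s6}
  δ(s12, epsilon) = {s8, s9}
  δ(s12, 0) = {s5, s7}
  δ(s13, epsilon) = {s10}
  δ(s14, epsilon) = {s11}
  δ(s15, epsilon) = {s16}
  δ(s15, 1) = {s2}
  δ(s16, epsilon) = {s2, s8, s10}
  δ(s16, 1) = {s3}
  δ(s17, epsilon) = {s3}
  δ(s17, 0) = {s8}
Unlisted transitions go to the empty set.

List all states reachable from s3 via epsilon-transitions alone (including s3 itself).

Start with {s3}.
From s3 via epsilon: add s6, s13.
From s13 via epsilon: add s10.
From s10 via epsilon: add s12.
From s12 via epsilon: add s8, s9.
From s8 via epsilon: add s1, s11.
No new states can be added; the closed set is {s1, s3, s6, s8, s9, s10, s11, s12, s13}.

{s1, s3, s6, s8, s9, s10, s11, s12, s13}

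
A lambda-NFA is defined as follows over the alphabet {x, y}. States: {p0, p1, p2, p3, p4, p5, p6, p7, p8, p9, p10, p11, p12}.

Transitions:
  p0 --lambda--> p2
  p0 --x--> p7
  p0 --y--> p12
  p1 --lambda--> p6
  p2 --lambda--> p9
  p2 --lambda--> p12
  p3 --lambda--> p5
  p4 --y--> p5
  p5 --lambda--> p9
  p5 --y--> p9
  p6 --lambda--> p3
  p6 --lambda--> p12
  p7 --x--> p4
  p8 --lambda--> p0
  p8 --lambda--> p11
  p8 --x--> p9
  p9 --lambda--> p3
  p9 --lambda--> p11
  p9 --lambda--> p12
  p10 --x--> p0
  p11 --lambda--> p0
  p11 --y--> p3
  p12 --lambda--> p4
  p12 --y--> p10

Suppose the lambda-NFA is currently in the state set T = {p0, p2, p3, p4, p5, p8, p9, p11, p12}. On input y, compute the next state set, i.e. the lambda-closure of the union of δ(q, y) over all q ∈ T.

p0 on y → {p12}.
p4 on y → {p5}.
p5 on y → {p9}.
p11 on y → {p3}.
p12 on y → {p10}.
No y-transition from p2, p3, p8, p9.
Union after reading y: {p3, p5, p9, p10, p12}.
Now take the lambda-closure:
From p9 via lambda: add p11.
From p12 via lambda: add p4.
From p11 via lambda: add p0.
From p0 via lambda: add p2.
No new states can be added; the closed set is {p0, p2, p3, p4, p5, p9, p10, p11, p12}.

{p0, p2, p3, p4, p5, p9, p10, p11, p12}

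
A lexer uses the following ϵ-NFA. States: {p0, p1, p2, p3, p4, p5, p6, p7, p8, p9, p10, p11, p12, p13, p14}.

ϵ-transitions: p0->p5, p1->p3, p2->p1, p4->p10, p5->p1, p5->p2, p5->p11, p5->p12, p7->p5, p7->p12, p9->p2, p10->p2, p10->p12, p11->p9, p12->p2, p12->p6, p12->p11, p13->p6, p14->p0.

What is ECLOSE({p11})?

{p1, p2, p3, p9, p11}

Start with {p11}.
From p11 via ϵ: add p9.
From p9 via ϵ: add p2.
From p2 via ϵ: add p1.
From p1 via ϵ: add p3.
No new states can be added; the closed set is {p1, p2, p3, p9, p11}.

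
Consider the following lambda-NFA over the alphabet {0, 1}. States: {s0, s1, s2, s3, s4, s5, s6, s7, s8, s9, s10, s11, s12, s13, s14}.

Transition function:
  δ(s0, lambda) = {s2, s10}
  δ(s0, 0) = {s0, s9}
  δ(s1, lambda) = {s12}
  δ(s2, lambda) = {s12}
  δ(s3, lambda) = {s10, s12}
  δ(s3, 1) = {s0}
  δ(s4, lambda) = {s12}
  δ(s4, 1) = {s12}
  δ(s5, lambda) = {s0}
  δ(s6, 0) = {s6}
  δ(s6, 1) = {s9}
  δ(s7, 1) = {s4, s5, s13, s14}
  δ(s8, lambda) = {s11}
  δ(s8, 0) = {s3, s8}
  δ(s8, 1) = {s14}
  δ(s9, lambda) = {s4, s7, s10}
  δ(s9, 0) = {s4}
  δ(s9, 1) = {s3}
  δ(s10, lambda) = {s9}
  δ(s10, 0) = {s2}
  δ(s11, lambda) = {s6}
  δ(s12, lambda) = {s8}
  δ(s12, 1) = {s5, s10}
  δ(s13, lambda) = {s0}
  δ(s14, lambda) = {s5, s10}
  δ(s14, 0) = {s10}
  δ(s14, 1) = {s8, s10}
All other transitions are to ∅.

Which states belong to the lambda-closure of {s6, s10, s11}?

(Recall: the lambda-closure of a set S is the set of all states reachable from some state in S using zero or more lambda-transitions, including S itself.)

{s4, s6, s7, s8, s9, s10, s11, s12}

Start with {s6, s10, s11}.
From s10 via lambda: add s9.
From s9 via lambda: add s4, s7.
From s4 via lambda: add s12.
From s12 via lambda: add s8.
No new states can be added; the closed set is {s4, s6, s7, s8, s9, s10, s11, s12}.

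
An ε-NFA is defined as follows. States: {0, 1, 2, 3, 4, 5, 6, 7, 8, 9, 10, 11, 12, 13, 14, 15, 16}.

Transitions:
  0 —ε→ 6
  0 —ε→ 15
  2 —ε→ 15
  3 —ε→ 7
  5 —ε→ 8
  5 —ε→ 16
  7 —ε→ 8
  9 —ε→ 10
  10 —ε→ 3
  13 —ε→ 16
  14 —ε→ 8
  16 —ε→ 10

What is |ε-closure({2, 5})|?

8

Start with {2, 5}.
From 2 via ε: add 15.
From 5 via ε: add 8, 16.
From 16 via ε: add 10.
From 10 via ε: add 3.
From 3 via ε: add 7.
ε-closure = {2, 3, 5, 7, 8, 10, 15, 16}, which has 8 states.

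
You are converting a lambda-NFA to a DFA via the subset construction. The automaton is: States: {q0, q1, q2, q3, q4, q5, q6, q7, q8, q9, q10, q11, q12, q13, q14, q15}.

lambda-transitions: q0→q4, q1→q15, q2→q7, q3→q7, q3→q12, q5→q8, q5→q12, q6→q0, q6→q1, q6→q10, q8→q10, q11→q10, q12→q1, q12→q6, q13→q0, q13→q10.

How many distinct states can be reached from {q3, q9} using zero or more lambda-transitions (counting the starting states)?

10

Start with {q3, q9}.
From q3 via lambda: add q7, q12.
From q12 via lambda: add q1, q6.
From q1 via lambda: add q15.
From q6 via lambda: add q0, q10.
From q0 via lambda: add q4.
lambda-closure = {q0, q1, q3, q4, q6, q7, q9, q10, q12, q15}, which has 10 states.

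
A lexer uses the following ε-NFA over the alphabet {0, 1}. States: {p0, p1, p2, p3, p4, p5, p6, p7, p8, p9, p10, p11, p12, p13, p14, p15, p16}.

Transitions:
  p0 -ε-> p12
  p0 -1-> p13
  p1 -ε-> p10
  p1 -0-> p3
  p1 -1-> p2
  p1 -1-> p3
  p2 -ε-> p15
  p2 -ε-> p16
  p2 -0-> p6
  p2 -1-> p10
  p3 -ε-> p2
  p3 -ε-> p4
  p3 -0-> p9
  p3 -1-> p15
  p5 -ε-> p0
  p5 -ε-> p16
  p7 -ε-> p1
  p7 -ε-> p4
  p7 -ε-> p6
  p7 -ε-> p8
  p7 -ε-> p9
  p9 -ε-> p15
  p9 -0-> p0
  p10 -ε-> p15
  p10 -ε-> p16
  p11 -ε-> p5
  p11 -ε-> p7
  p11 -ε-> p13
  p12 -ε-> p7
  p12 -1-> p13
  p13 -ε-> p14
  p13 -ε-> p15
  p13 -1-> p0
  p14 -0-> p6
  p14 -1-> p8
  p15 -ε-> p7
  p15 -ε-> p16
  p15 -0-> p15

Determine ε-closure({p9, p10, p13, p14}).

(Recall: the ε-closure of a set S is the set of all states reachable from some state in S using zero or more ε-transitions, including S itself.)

Start with {p9, p10, p13, p14}.
From p9 via ε: add p15.
From p10 via ε: add p16.
From p15 via ε: add p7.
From p7 via ε: add p1, p4, p6, p8.
No new states can be added; the closed set is {p1, p4, p6, p7, p8, p9, p10, p13, p14, p15, p16}.

{p1, p4, p6, p7, p8, p9, p10, p13, p14, p15, p16}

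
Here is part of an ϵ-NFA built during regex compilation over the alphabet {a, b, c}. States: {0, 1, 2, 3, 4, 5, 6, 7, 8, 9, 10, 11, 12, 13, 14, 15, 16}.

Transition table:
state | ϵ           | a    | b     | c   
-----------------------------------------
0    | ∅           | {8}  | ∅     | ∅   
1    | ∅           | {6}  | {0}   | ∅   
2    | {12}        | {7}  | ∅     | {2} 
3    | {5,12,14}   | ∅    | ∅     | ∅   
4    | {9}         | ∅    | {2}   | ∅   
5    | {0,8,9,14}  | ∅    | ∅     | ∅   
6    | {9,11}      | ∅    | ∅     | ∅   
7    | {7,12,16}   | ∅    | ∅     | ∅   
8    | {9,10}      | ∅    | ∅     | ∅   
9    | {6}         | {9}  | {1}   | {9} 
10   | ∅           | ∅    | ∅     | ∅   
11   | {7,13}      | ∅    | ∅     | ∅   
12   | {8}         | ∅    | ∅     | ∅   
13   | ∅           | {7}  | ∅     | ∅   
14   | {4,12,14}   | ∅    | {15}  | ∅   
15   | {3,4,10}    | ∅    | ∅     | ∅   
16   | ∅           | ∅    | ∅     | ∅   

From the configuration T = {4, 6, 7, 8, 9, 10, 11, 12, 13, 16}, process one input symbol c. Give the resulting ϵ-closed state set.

9 on c → {9}.
No c-transition from 4, 6, 7, 8, 10, 11, 12, 13, 16.
Union after reading c: {9}.
Now take the ϵ-closure:
From 9 via ϵ: add 6.
From 6 via ϵ: add 11.
From 11 via ϵ: add 7, 13.
From 7 via ϵ: add 12, 16.
From 12 via ϵ: add 8.
From 8 via ϵ: add 10.
No new states can be added; the closed set is {6, 7, 8, 9, 10, 11, 12, 13, 16}.

{6, 7, 8, 9, 10, 11, 12, 13, 16}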